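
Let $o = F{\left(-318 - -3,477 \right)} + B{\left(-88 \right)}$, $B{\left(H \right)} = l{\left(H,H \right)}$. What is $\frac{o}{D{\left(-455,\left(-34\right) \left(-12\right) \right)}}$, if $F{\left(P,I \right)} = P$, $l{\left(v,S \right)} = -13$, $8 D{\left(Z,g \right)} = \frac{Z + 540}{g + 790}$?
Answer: $- \frac{3143552}{85} \approx -36983.0$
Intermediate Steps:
$D{\left(Z,g \right)} = \frac{540 + Z}{8 \left(790 + g\right)}$ ($D{\left(Z,g \right)} = \frac{\left(Z + 540\right) \frac{1}{g + 790}}{8} = \frac{\left(540 + Z\right) \frac{1}{790 + g}}{8} = \frac{\frac{1}{790 + g} \left(540 + Z\right)}{8} = \frac{540 + Z}{8 \left(790 + g\right)}$)
$B{\left(H \right)} = -13$
$o = -328$ ($o = \left(-318 - -3\right) - 13 = \left(-318 + 3\right) - 13 = -315 - 13 = -328$)
$\frac{o}{D{\left(-455,\left(-34\right) \left(-12\right) \right)}} = - \frac{328}{\frac{1}{8} \frac{1}{790 - -408} \left(540 - 455\right)} = - \frac{328}{\frac{1}{8} \frac{1}{790 + 408} \cdot 85} = - \frac{328}{\frac{1}{8} \cdot \frac{1}{1198} \cdot 85} = - \frac{328}{\frac{85}{9584}} = \left(-328\right) \frac{9584}{85} = - \frac{3143552}{85}$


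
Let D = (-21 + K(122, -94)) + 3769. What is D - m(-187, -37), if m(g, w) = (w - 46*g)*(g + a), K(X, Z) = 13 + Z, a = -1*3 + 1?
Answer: 1622452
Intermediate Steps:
a = -2 (a = -3 + 1 = -2)
D = 3667 (D = (-21 + (13 - 94)) + 3769 = (-21 - 81) + 3769 = -102 + 3769 = 3667)
m(g, w) = (-2 + g)*(w - 46*g) (m(g, w) = (w - 46*g)*(g - 2) = (w - 46*g)*(-2 + g) = (-2 + g)*(w - 46*g))
D - m(-187, -37) = 3667 - (-46*(-187)² - 2*(-37) + 92*(-187) - 187*(-37)) = 3667 - (-46*34969 + 74 - 17204 + 6919) = 3667 - (-1608574 + 74 - 17204 + 6919) = 3667 - 1*(-1618785) = 3667 + 1618785 = 1622452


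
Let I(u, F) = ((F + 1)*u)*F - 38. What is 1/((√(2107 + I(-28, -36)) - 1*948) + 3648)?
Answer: 2700/7323211 - I*√33211/7323211 ≈ 0.00036869 - 2.4885e-5*I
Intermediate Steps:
I(u, F) = -38 + F*u*(1 + F) (I(u, F) = ((1 + F)*u)*F - 38 = (u*(1 + F))*F - 38 = F*u*(1 + F) - 38 = -38 + F*u*(1 + F))
1/((√(2107 + I(-28, -36)) - 1*948) + 3648) = 1/((√(2107 + (-38 - 36*(-28) - 28*(-36)²)) - 1*948) + 3648) = 1/((√(2107 + (-38 + 1008 - 28*1296)) - 948) + 3648) = 1/((√(2107 + (-38 + 1008 - 36288)) - 948) + 3648) = 1/((√(2107 - 35318) - 948) + 3648) = 1/((√(-33211) - 948) + 3648) = 1/((I*√33211 - 948) + 3648) = 1/((-948 + I*√33211) + 3648) = 1/(2700 + I*√33211)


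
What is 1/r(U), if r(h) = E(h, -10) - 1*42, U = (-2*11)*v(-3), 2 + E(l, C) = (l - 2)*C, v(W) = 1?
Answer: 1/196 ≈ 0.0051020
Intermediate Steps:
E(l, C) = -2 + C*(-2 + l) (E(l, C) = -2 + (l - 2)*C = -2 + (-2 + l)*C = -2 + C*(-2 + l))
U = -22 (U = -2*11*1 = -22*1 = -22)
r(h) = -24 - 10*h (r(h) = (-2 - 2*(-10) - 10*h) - 1*42 = (-2 + 20 - 10*h) - 42 = (18 - 10*h) - 42 = -24 - 10*h)
1/r(U) = 1/(-24 - 10*(-22)) = 1/(-24 + 220) = 1/196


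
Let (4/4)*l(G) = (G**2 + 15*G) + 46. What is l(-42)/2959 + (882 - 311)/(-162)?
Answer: -1498429/479358 ≈ -3.1259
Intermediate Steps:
l(G) = 46 + G**2 + 15*G (l(G) = (G**2 + 15*G) + 46 = 46 + G**2 + 15*G)
l(-42)/2959 + (882 - 311)/(-162) = (46 + (-42)**2 + 15*(-42))/2959 + (882 - 311)/(-162) = (46 + 1764 - 630)*(1/2959) + 571*(-1/162) = 1180*(1/2959) - 571/162 = 1180/2959 - 571/162 = -1498429/479358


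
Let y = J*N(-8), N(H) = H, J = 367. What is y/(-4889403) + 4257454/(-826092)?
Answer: -385444128775/74798087094 ≈ -5.1531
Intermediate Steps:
y = -2936 (y = 367*(-8) = -2936)
y/(-4889403) + 4257454/(-826092) = -2936/(-4889403) + 4257454/(-826092) = -2936*(-1/4889403) + 4257454*(-1/826092) = 2936/4889403 - 2128727/413046 = -385444128775/74798087094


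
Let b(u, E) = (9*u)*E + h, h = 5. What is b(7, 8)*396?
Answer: 201564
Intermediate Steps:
b(u, E) = 5 + 9*E*u (b(u, E) = (9*u)*E + 5 = 9*E*u + 5 = 5 + 9*E*u)
b(7, 8)*396 = (5 + 9*8*7)*396 = (5 + 504)*396 = 509*396 = 201564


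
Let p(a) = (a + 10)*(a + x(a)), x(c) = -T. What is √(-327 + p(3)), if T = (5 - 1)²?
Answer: 4*I*√31 ≈ 22.271*I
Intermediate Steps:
T = 16 (T = 4² = 16)
x(c) = -16 (x(c) = -1*16 = -16)
p(a) = (-16 + a)*(10 + a) (p(a) = (a + 10)*(a - 16) = (10 + a)*(-16 + a) = (-16 + a)*(10 + a))
√(-327 + p(3)) = √(-327 + (-160 + 3² - 6*3)) = √(-327 + (-160 + 9 - 18)) = √(-327 - 169) = √(-496) = 4*I*√31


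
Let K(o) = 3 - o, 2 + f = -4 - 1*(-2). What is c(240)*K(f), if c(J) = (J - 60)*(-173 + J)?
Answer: 84420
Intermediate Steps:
c(J) = (-173 + J)*(-60 + J) (c(J) = (-60 + J)*(-173 + J) = (-173 + J)*(-60 + J))
f = -4 (f = -2 + (-4 - 1*(-2)) = -2 + (-4 + 2) = -2 - 2 = -4)
c(240)*K(f) = (10380 + 240² - 233*240)*(3 - 1*(-4)) = (10380 + 57600 - 55920)*(3 + 4) = 12060*7 = 84420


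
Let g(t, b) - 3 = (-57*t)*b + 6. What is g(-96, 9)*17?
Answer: 837369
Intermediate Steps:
g(t, b) = 9 - 57*b*t (g(t, b) = 3 + ((-57*t)*b + 6) = 3 + (-57*b*t + 6) = 3 + (6 - 57*b*t) = 9 - 57*b*t)
g(-96, 9)*17 = (9 - 57*9*(-96))*17 = (9 + 49248)*17 = 49257*17 = 837369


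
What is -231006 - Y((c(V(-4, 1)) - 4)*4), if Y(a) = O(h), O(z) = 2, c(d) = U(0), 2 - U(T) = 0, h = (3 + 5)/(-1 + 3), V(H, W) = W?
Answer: -231008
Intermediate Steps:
h = 4 (h = 8/2 = 8*(½) = 4)
U(T) = 2 (U(T) = 2 - 1*0 = 2 + 0 = 2)
c(d) = 2
Y(a) = 2
-231006 - Y((c(V(-4, 1)) - 4)*4) = -231006 - 1*2 = -231006 - 2 = -231008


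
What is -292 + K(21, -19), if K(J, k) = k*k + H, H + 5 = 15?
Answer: 79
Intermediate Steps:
H = 10 (H = -5 + 15 = 10)
K(J, k) = 10 + k**2 (K(J, k) = k*k + 10 = k**2 + 10 = 10 + k**2)
-292 + K(21, -19) = -292 + (10 + (-19)**2) = -292 + (10 + 361) = -292 + 371 = 79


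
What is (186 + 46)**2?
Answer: 53824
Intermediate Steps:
(186 + 46)**2 = 232**2 = 53824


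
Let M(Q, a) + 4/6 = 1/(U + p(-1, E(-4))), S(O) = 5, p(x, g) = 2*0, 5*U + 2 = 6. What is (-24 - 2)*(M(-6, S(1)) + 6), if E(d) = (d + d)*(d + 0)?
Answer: -1027/6 ≈ -171.17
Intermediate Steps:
U = 4/5 (U = -2/5 + (1/5)*6 = -2/5 + 6/5 = 4/5 ≈ 0.80000)
E(d) = 2*d**2 (E(d) = (2*d)*d = 2*d**2)
p(x, g) = 0
M(Q, a) = 7/12 (M(Q, a) = -2/3 + 1/(4/5 + 0) = -2/3 + 1/(4/5) = -2/3 + 5/4 = 7/12)
(-24 - 2)*(M(-6, S(1)) + 6) = (-24 - 2)*(7/12 + 6) = -26*79/12 = -1027/6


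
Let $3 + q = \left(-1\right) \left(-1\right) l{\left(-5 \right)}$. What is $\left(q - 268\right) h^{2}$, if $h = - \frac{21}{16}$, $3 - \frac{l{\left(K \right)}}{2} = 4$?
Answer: $- \frac{120393}{256} \approx -470.29$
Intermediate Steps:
$l{\left(K \right)} = -2$ ($l{\left(K \right)} = 6 - 8 = -2$)
$h = - \frac{21}{16}$ ($h = \left(-21\right) \frac{1}{16} = - \frac{21}{16} \approx -1.3125$)
$q = -5$ ($q = -3 + \left(-1\right) \left(-1\right) \left(-2\right) = -3 + 1 \left(-2\right) = -3 - 2 = -5$)
$\left(q - 268\right) h^{2} = \left(-5 - 268\right) \left(- \frac{21}{16}\right)^{2} = \left(-5 - 268\right) \frac{441}{256} = \left(-273\right) \frac{441}{256} = - \frac{120393}{256}$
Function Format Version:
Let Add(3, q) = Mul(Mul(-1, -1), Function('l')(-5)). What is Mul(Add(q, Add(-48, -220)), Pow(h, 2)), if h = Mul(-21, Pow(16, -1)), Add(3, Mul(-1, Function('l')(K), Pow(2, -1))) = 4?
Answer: Rational(-120393, 256) ≈ -470.29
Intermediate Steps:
Function('l')(K) = -2 (Function('l')(K) = Add(6, Mul(-2, 4)) = Add(6, -8) = -2)
h = Rational(-21, 16) (h = Mul(-21, Rational(1, 16)) = Rational(-21, 16) ≈ -1.3125)
q = -5 (q = Add(-3, Mul(Mul(-1, -1), -2)) = Add(-3, Mul(1, -2)) = Add(-3, -2) = -5)
Mul(Add(q, Add(-48, -220)), Pow(h, 2)) = Mul(Add(-5, Add(-48, -220)), Pow(Rational(-21, 16), 2)) = Mul(Add(-5, -268), Rational(441, 256)) = Mul(-273, Rational(441, 256)) = Rational(-120393, 256)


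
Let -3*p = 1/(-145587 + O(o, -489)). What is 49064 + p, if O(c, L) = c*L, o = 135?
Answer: 31146121585/634806 ≈ 49064.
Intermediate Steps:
O(c, L) = L*c
p = 1/634806 (p = -1/(3*(-145587 - 489*135)) = -1/(3*(-145587 - 66015)) = -1/3/(-211602) = -1/3*(-1/211602) = 1/634806 ≈ 1.5753e-6)
49064 + p = 49064 + 1/634806 = 31146121585/634806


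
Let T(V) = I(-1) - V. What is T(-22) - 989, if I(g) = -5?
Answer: -972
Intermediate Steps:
T(V) = -5 - V
T(-22) - 989 = (-5 - 1*(-22)) - 989 = (-5 + 22) - 989 = 17 - 989 = -972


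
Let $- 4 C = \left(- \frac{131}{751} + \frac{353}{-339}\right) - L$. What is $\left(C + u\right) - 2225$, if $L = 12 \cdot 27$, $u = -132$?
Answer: $- \frac{579367186}{254589} \approx -2275.7$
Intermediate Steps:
$L = 324$
$C = \frac{20699087}{254589}$ ($C = - \frac{\left(- \frac{131}{751} + \frac{353}{-339}\right) - 324}{4} = - \frac{\left(\left(-131\right) \frac{1}{751} + 353 \left(- \frac{1}{339}\right)\right) - 324}{4} = - \frac{\left(- \frac{131}{751} - \frac{353}{339}\right) - 324}{4} = - \frac{- \frac{309512}{254589} - 324}{4} = \left(- \frac{1}{4}\right) \left(- \frac{82796348}{254589}\right) = \frac{20699087}{254589} \approx 81.304$)
$\left(C + u\right) - 2225 = \left(\frac{20699087}{254589} - 132\right) - 2225 = - \frac{12906661}{254589} - 2225 = - \frac{579367186}{254589}$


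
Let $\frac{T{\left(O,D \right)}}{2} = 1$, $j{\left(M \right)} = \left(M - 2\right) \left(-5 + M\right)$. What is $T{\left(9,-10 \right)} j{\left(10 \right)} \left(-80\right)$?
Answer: $-6400$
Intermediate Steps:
$j{\left(M \right)} = \left(-5 + M\right) \left(-2 + M\right)$ ($j{\left(M \right)} = \left(-2 + M\right) \left(-5 + M\right) = \left(-5 + M\right) \left(-2 + M\right)$)
$T{\left(O,D \right)} = 2$ ($T{\left(O,D \right)} = 2 \cdot 1 = 2$)
$T{\left(9,-10 \right)} j{\left(10 \right)} \left(-80\right) = 2 \left(10 + 10^{2} - 70\right) \left(-80\right) = 2 \left(10 + 100 - 70\right) \left(-80\right) = 2 \cdot 40 \left(-80\right) = 80 \left(-80\right) = -6400$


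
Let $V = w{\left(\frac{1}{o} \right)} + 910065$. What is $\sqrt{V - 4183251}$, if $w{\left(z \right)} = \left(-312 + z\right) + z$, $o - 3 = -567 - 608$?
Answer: $\frac{i \sqrt{1124106119794}}{586} \approx 1809.3 i$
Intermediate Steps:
$o = -1172$ ($o = 3 - 1175 = -1172$)
$w{\left(z \right)} = -312 + 2 z$
$V = \frac{533115257}{586}$ ($V = \left(-312 + \frac{2}{-1172}\right) + 910065 = \left(-312 + 2 \left(- \frac{1}{1172}\right)\right) + 910065 = \left(-312 - \frac{1}{586}\right) + 910065 = - \frac{182833}{586} + 910065 = \frac{533115257}{586} \approx 9.0975 \cdot 10^{5}$)
$\sqrt{V - 4183251} = \sqrt{\frac{533115257}{586} - 4183251} = \sqrt{- \frac{1918269829}{586}} = \frac{i \sqrt{1124106119794}}{586}$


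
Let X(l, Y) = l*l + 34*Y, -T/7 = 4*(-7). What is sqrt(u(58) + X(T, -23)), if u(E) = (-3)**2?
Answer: sqrt(37643) ≈ 194.02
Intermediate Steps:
T = 196 (T = -28*(-7) = -7*(-28) = 196)
u(E) = 9
X(l, Y) = l**2 + 34*Y
sqrt(u(58) + X(T, -23)) = sqrt(9 + (196**2 + 34*(-23))) = sqrt(9 + (38416 - 782)) = sqrt(9 + 37634) = sqrt(37643)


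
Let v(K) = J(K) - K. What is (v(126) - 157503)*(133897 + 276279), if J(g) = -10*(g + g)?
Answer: -65689276224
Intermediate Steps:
J(g) = -20*g
v(K) = -21*K (v(K) = -20*K - K = -21*K)
(v(126) - 157503)*(133897 + 276279) = (-21*126 - 157503)*(133897 + 276279) = (-2646 - 157503)*410176 = -160149*410176 = -65689276224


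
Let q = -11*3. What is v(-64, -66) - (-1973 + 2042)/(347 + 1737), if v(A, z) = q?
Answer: -68841/2084 ≈ -33.033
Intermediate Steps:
q = -33
v(A, z) = -33
v(-64, -66) - (-1973 + 2042)/(347 + 1737) = -33 - (-1973 + 2042)/(347 + 1737) = -33 - 69/2084 = -68841/2084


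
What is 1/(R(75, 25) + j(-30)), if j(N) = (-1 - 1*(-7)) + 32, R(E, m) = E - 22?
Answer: 1/91 ≈ 0.010989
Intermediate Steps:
R(E, m) = -22 + E
j(N) = 38 (j(N) = (-1 + 7) + 32 = 6 + 32 = 38)
1/(R(75, 25) + j(-30)) = 1/((-22 + 75) + 38) = 1/(53 + 38) = 1/91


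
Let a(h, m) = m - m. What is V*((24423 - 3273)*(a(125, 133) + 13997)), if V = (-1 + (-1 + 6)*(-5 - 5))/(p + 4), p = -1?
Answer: -5032621350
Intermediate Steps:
a(h, m) = 0
V = -17 (V = (-1 + (-1 + 6)*(-5 - 5))/(-1 + 4) = (-1 + 5*(-10))/3 = (-1 - 50)*(⅓) = -51*⅓ = -17)
V*((24423 - 3273)*(a(125, 133) + 13997)) = -17*(24423 - 3273)*(0 + 13997) = -359550*13997 = -17*296036550 = -5032621350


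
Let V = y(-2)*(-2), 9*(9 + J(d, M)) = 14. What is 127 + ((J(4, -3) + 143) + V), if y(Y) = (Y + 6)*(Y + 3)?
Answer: 2291/9 ≈ 254.56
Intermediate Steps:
y(Y) = (3 + Y)*(6 + Y) (y(Y) = (6 + Y)*(3 + Y) = (3 + Y)*(6 + Y))
J(d, M) = -67/9 (J(d, M) = -9 + (⅑)*14 = -9 + 14/9 = -67/9)
V = -8 (V = (18 + (-2)² + 9*(-2))*(-2) = (18 + 4 - 18)*(-2) = 4*(-2) = -8)
127 + ((J(4, -3) + 143) + V) = 127 + ((-67/9 + 143) - 8) = 127 + (1220/9 - 8) = 127 + 1148/9 = 2291/9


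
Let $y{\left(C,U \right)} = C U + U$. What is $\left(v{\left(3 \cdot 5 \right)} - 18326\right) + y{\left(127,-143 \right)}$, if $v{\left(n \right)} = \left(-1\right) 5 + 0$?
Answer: $-36635$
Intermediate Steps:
$y{\left(C,U \right)} = U + C U$
$v{\left(n \right)} = -5$ ($v{\left(n \right)} = -5 + 0 = -5$)
$\left(v{\left(3 \cdot 5 \right)} - 18326\right) + y{\left(127,-143 \right)} = \left(-5 - 18326\right) - 143 \left(1 + 127\right) = -18331 - 18304 = -36635$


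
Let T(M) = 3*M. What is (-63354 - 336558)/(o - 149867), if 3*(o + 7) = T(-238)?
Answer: 49989/18764 ≈ 2.6641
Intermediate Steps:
o = -245 (o = -7 + (3*(-238))/3 = -7 + (1/3)*(-714) = -7 - 238 = -245)
(-63354 - 336558)/(o - 149867) = (-63354 - 336558)/(-245 - 149867) = -399912/(-150112) = -399912*(-1/150112) = 49989/18764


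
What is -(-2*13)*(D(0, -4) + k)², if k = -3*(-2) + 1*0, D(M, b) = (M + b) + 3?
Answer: 650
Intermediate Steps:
D(M, b) = 3 + M + b
k = 6 (k = 6 + 0 = 6)
-(-2*13)*(D(0, -4) + k)² = -(-2*13)*((3 + 0 - 4) + 6)² = -(-26)*(-1 + 6)² = -(-26)*5² = -(-26)*25 = -1*(-650) = 650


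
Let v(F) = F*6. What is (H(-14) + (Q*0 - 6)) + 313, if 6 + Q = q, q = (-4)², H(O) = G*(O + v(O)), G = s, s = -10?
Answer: 1287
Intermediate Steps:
v(F) = 6*F
G = -10
H(O) = -70*O (H(O) = -10*(O + 6*O) = -70*O)
q = 16
Q = 10 (Q = -6 + 16 = 10)
(H(-14) + (Q*0 - 6)) + 313 = (-70*(-14) + (10*0 - 6)) + 313 = (980 + (0 - 6)) + 313 = (980 - 6) + 313 = 974 + 313 = 1287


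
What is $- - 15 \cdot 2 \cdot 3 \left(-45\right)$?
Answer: $-4050$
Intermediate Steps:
$- - 15 \cdot 2 \cdot 3 \left(-45\right) = - \left(-15\right) 6 \left(-45\right) = - \left(-90\right) \left(-45\right) = \left(-1\right) 4050 = -4050$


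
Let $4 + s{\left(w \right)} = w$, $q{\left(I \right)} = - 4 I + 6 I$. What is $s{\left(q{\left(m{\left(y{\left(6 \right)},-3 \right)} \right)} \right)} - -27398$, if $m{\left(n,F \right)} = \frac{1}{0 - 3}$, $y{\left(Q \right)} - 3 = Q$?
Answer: $\frac{82180}{3} \approx 27393.0$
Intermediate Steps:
$y{\left(Q \right)} = 3 + Q$
$m{\left(n,F \right)} = - \frac{1}{3}$ ($m{\left(n,F \right)} = \frac{1}{-3} = - \frac{1}{3}$)
$q{\left(I \right)} = 2 I$
$s{\left(w \right)} = -4 + w$
$s{\left(q{\left(m{\left(y{\left(6 \right)},-3 \right)} \right)} \right)} - -27398 = \left(-4 + 2 \left(- \frac{1}{3}\right)\right) - -27398 = \left(-4 - \frac{2}{3}\right) + 27398 = - \frac{14}{3} + 27398 = \frac{82180}{3}$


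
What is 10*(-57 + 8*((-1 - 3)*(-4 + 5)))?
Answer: -890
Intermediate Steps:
10*(-57 + 8*((-1 - 3)*(-4 + 5))) = 10*(-57 + 8*(-4*1)) = 10*(-57 + 8*(-4)) = 10*(-57 - 32) = 10*(-89) = -890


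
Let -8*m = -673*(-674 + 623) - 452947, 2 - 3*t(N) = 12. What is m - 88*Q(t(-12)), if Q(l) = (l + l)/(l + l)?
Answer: 52240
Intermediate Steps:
t(N) = -10/3 (t(N) = ⅔ - ⅓*12 = ⅔ - 4 = -10/3)
Q(l) = 1 (Q(l) = (2*l)/((2*l)) = (2*l)*(1/(2*l)) = 1)
m = 52328 (m = -(-673*(-674 + 623) - 452947)/8 = -(-673*(-51) - 452947)/8 = -(34323 - 452947)/8 = -⅛*(-418624) = 52328)
m - 88*Q(t(-12)) = 52328 - 88 = 52240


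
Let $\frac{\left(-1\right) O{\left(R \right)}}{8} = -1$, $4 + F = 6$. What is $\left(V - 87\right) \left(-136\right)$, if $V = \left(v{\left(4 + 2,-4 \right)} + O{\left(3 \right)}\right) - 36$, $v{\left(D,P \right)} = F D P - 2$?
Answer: $22440$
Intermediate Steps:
$F = 2$ ($F = -4 + 6 = 2$)
$O{\left(R \right)} = 8$ ($O{\left(R \right)} = \left(-8\right) \left(-1\right) = 8$)
$v{\left(D,P \right)} = -2 + 2 D P$ ($v{\left(D,P \right)} = 2 D P - 2 = -2 + 2 D P$)
$V = -78$ ($V = \left(\left(-2 + 2 \left(4 + 2\right) \left(-4\right)\right) + 8\right) - 36 = \left(\left(-2 + 2 \cdot 6 \left(-4\right)\right) + 8\right) - 36 = \left(\left(-2 - 48\right) + 8\right) - 36 = \left(-50 + 8\right) - 36 = -42 - 36 = -78$)
$\left(V - 87\right) \left(-136\right) = \left(-78 - 87\right) \left(-136\right) = \left(-165\right) \left(-136\right) = 22440$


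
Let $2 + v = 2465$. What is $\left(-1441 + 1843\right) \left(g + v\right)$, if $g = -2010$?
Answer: $182106$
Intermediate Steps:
$v = 2463$ ($v = -2 + 2465 = 2463$)
$\left(-1441 + 1843\right) \left(g + v\right) = \left(-1441 + 1843\right) \left(-2010 + 2463\right) = 402 \cdot 453 = 182106$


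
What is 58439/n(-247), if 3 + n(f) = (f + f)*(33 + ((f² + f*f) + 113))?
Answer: -58439/60349019 ≈ -0.00096835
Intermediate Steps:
n(f) = -3 + 2*f*(146 + 2*f²) (n(f) = -3 + (f + f)*(33 + ((f² + f*f) + 113)) = -3 + (2*f)*(33 + ((f² + f²) + 113)) = -3 + (2*f)*(33 + (2*f² + 113)) = -3 + (2*f)*(33 + (113 + 2*f²)) = -3 + (2*f)*(146 + 2*f²) = -3 + 2*f*(146 + 2*f²))
58439/n(-247) = 58439/(-3 + 4*(-247)³ + 292*(-247)) = 58439/(-3 + 4*(-15069223) - 72124) = 58439/(-3 - 60276892 - 72124) = 58439/(-60349019) = 58439*(-1/60349019) = -58439/60349019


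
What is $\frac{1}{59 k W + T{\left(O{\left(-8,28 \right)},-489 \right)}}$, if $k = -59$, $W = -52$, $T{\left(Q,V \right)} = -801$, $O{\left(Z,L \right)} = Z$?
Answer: $\frac{1}{180211} \approx 5.5491 \cdot 10^{-6}$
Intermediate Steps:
$\frac{1}{59 k W + T{\left(O{\left(-8,28 \right)},-489 \right)}} = \frac{1}{59 \left(-59\right) \left(-52\right) - 801} = \frac{1}{\left(-3481\right) \left(-52\right) - 801} = \frac{1}{181012 - 801} = \frac{1}{180211}$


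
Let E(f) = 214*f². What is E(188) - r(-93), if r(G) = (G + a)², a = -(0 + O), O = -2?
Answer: 7555335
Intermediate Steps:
a = 2 (a = -(0 - 2) = -1*(-2) = 2)
r(G) = (2 + G)² (r(G) = (G + 2)² = (2 + G)²)
E(188) - r(-93) = 214*188² - (2 - 93)² = 214*35344 - 1*(-91)² = 7563616 - 1*8281 = 7563616 - 8281 = 7555335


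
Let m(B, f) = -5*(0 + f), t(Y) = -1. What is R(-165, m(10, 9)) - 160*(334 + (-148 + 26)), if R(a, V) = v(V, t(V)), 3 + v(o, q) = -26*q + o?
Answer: -33942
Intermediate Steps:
m(B, f) = -5*f
v(o, q) = -3 + o - 26*q (v(o, q) = -3 + (-26*q + o) = -3 + (o - 26*q) = -3 + o - 26*q)
R(a, V) = 23 + V (R(a, V) = -3 + V - 26*(-1) = -3 + V + 26 = 23 + V)
R(-165, m(10, 9)) - 160*(334 + (-148 + 26)) = (23 - 5*9) - 160*(334 + (-148 + 26)) = (23 - 45) - 160*(334 - 122) = -22 - 160*212 = -22 - 33920 = -33942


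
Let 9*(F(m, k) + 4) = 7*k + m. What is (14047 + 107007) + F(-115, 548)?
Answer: 1093171/9 ≈ 1.2146e+5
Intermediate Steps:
F(m, k) = -4 + m/9 + 7*k/9 (F(m, k) = -4 + (7*k + m)/9 = -4 + (m + 7*k)/9 = -4 + (m/9 + 7*k/9) = -4 + m/9 + 7*k/9)
(14047 + 107007) + F(-115, 548) = (14047 + 107007) + (-4 + (⅑)*(-115) + (7/9)*548) = 121054 + (-4 - 115/9 + 3836/9) = 121054 + 3685/9 = 1093171/9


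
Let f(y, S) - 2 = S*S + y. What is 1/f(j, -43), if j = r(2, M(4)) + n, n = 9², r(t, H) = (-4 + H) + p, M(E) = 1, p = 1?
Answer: 1/1930 ≈ 0.00051813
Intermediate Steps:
r(t, H) = -3 + H (r(t, H) = (-4 + H) + 1 = -3 + H)
n = 81
j = 79 (j = (-3 + 1) + 81 = -2 + 81 = 79)
f(y, S) = 2 + y + S² (f(y, S) = 2 + (S*S + y) = 2 + (S² + y) = 2 + (y + S²) = 2 + y + S²)
1/f(j, -43) = 1/(2 + 79 + (-43)²) = 1/(2 + 79 + 1849) = 1/1930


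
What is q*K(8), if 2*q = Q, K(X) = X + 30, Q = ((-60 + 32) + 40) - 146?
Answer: -2546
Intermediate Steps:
Q = -134 (Q = (-28 + 40) - 146 = 12 - 146 = -134)
K(X) = 30 + X
q = -67 (q = (1/2)*(-134) = -67)
q*K(8) = -67*(30 + 8) = -67*38 = -2546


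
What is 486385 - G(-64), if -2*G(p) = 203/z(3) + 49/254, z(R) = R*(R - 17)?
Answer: 185311801/381 ≈ 4.8638e+5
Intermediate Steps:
z(R) = R*(-17 + R)
G(p) = 884/381 (G(p) = -(203/((3*(-17 + 3))) + 49/254)/2 = -(203/((3*(-14))) + 49*(1/254))/2 = -(203/(-42) + 49/254)/2 = -(203*(-1/42) + 49/254)/2 = -(-29/6 + 49/254)/2 = -1/2*(-1768/381) = 884/381)
486385 - G(-64) = 486385 - 1*884/381 = 486385 - 884/381 = 185311801/381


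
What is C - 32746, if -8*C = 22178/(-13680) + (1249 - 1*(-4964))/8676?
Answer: -431837037941/13187520 ≈ -32746.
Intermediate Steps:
C = 1491979/13187520 (C = -(22178/(-13680) + (1249 - 1*(-4964))/8676)/8 = -(22178*(-1/13680) + (1249 + 4964)*(1/8676))/8 = -(-11089/6840 + 6213*(1/8676))/8 = -(-11089/6840 + 2071/2892)/8 = -⅛*(-1491979/1648440) = 1491979/13187520 ≈ 0.11314)
C - 32746 = 1491979/13187520 - 32746 = -431837037941/13187520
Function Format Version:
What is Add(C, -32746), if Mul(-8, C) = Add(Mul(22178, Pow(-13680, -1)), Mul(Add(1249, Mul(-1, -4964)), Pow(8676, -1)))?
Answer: Rational(-431837037941, 13187520) ≈ -32746.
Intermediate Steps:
C = Rational(1491979, 13187520) (C = Mul(Rational(-1, 8), Add(Mul(22178, Pow(-13680, -1)), Mul(Add(1249, Mul(-1, -4964)), Pow(8676, -1)))) = Mul(Rational(-1, 8), Add(Mul(22178, Rational(-1, 13680)), Mul(Add(1249, 4964), Rational(1, 8676)))) = Mul(Rational(-1, 8), Add(Rational(-11089, 6840), Mul(6213, Rational(1, 8676)))) = Mul(Rational(-1, 8), Add(Rational(-11089, 6840), Rational(2071, 2892))) = Mul(Rational(-1, 8), Rational(-1491979, 1648440)) = Rational(1491979, 13187520) ≈ 0.11314)
Add(C, -32746) = Add(Rational(1491979, 13187520), -32746) = Rational(-431837037941, 13187520)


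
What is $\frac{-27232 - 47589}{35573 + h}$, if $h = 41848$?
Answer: $- \frac{74821}{77421} \approx -0.96642$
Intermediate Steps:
$\frac{-27232 - 47589}{35573 + h} = \frac{-27232 - 47589}{35573 + 41848} = - \frac{74821}{77421}$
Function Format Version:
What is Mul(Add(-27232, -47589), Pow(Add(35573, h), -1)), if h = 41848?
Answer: Rational(-74821, 77421) ≈ -0.96642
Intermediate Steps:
Mul(Add(-27232, -47589), Pow(Add(35573, h), -1)) = Mul(Add(-27232, -47589), Pow(Add(35573, 41848), -1)) = Mul(-74821, Pow(77421, -1)) = Mul(-74821, Rational(1, 77421)) = Rational(-74821, 77421)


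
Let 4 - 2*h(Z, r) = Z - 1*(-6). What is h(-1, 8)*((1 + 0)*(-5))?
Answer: 5/2 ≈ 2.5000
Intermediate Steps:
h(Z, r) = -1 - Z/2 (h(Z, r) = 2 - (Z - 1*(-6))/2 = 2 - (Z + 6)/2 = 2 - (6 + Z)/2 = 2 + (-3 - Z/2) = -1 - Z/2)
h(-1, 8)*((1 + 0)*(-5)) = (-1 - ½*(-1))*((1 + 0)*(-5)) = (-1 + ½)*(1*(-5)) = -½*(-5) = 5/2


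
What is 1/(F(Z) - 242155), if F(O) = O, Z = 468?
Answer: -1/241687 ≈ -4.1376e-6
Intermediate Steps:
1/(F(Z) - 242155) = 1/(468 - 242155) = 1/(-241687) = -1/241687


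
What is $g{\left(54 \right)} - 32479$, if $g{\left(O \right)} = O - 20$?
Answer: $-32445$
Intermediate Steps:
$g{\left(O \right)} = -20 + O$ ($g{\left(O \right)} = O - 20 = -20 + O$)
$g{\left(54 \right)} - 32479 = \left(-20 + 54\right) - 32479 = 34 - 32479 = -32445$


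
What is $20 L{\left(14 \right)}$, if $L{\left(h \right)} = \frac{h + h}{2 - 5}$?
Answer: $- \frac{560}{3} \approx -186.67$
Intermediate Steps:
$L{\left(h \right)} = - \frac{2 h}{3}$ ($L{\left(h \right)} = \frac{2 h}{-3} = 2 h \left(- \frac{1}{3}\right) = - \frac{2 h}{3}$)
$20 L{\left(14 \right)} = 20 \left(\left(- \frac{2}{3}\right) 14\right) = 20 \left(- \frac{28}{3}\right) = - \frac{560}{3}$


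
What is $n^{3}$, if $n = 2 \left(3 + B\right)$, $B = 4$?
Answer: $2744$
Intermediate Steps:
$n = 14$ ($n = 2 \left(3 + 4\right) = 2 \cdot 7 = 14$)
$n^{3} = 14^{3} = 2744$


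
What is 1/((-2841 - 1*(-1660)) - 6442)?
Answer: -1/7623 ≈ -0.00013118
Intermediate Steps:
1/((-2841 - 1*(-1660)) - 6442) = 1/((-2841 + 1660) - 6442) = 1/(-1181 - 6442) = 1/(-7623) = -1/7623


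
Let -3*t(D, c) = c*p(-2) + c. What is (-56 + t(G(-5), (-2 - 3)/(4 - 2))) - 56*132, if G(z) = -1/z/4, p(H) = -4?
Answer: -14901/2 ≈ -7450.5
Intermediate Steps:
G(z) = -1/(4*z) (G(z) = -1/z*(1/4) = -1/(4*z))
t(D, c) = c (t(D, c) = -(c*(-4) + c)/3 = -(-4*c + c)/3 = -(-1)*c = c)
(-56 + t(G(-5), (-2 - 3)/(4 - 2))) - 56*132 = (-56 + (-2 - 3)/(4 - 2)) - 56*132 = (-56 - 5/2) - 7392 = -117/2 - 7392 = -14901/2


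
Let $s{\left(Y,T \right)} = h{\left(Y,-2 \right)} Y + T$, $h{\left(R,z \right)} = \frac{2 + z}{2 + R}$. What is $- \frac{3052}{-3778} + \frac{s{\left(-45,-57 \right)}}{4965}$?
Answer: $\frac{2489639}{3126295} \approx 0.79635$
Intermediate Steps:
$h{\left(R,z \right)} = \frac{2 + z}{2 + R}$
$s{\left(Y,T \right)} = T$ ($s{\left(Y,T \right)} = \frac{2 - 2}{2 + Y} Y + T = \frac{1}{2 + Y} 0 Y + T = 0 Y + T = 0 + T = T$)
$- \frac{3052}{-3778} + \frac{s{\left(-45,-57 \right)}}{4965} = - \frac{3052}{-3778} - \frac{57}{4965} = \left(-3052\right) \left(- \frac{1}{3778}\right) - \frac{19}{1655} = \frac{1526}{1889} - \frac{19}{1655} = \frac{2489639}{3126295}$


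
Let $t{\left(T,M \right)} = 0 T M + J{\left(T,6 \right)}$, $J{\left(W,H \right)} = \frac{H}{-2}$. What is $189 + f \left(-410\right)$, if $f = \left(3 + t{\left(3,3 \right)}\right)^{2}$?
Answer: $189$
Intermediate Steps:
$J{\left(W,H \right)} = - \frac{H}{2}$ ($J{\left(W,H \right)} = H \left(- \frac{1}{2}\right) = - \frac{H}{2}$)
$t{\left(T,M \right)} = -3$ ($t{\left(T,M \right)} = 0 T M - 3 = 0 M - 3 = 0 - 3 = -3$)
$f = 0$ ($f = \left(3 - 3\right)^{2} = 0^{2} = 0$)
$189 + f \left(-410\right) = 189 + 0 \left(-410\right) = 189 + 0 = 189$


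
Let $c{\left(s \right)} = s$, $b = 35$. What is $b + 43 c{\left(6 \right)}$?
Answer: $293$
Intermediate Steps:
$b + 43 c{\left(6 \right)} = 35 + 43 \cdot 6 = 35 + 258 = 293$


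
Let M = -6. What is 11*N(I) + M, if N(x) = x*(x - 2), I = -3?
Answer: 159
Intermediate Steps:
N(x) = x*(-2 + x)
11*N(I) + M = 11*(-3*(-2 - 3)) - 6 = 11*(-3*(-5)) - 6 = 11*15 - 6 = 165 - 6 = 159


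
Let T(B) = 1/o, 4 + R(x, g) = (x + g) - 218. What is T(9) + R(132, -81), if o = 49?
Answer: -8378/49 ≈ -170.98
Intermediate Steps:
R(x, g) = -222 + g + x (R(x, g) = -4 + ((x + g) - 218) = -4 + ((g + x) - 218) = -4 + (-218 + g + x) = -222 + g + x)
T(B) = 1/49
T(9) + R(132, -81) = 1/49 + (-222 - 81 + 132) = 1/49 - 171 = -8378/49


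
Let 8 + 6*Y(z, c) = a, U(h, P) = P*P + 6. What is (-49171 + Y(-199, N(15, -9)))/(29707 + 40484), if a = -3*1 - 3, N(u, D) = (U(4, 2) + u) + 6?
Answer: -147520/210573 ≈ -0.70056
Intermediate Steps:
U(h, P) = 6 + P² (U(h, P) = P² + 6 = 6 + P²)
N(u, D) = 16 + u (N(u, D) = ((6 + 2²) + u) + 6 = ((6 + 4) + u) + 6 = (10 + u) + 6 = 16 + u)
a = -6 (a = -3 - 3 = -6)
Y(z, c) = -7/3 (Y(z, c) = -4/3 + (⅙)*(-6) = -4/3 - 1 = -7/3)
(-49171 + Y(-199, N(15, -9)))/(29707 + 40484) = (-49171 - 7/3)/(29707 + 40484) = -147520/3/70191 = -147520/3*1/70191 = -147520/210573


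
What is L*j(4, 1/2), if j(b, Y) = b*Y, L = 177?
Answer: 354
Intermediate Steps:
j(b, Y) = Y*b
L*j(4, 1/2) = 177*(4/2) = 177*((1/2)*4) = 177*2 = 354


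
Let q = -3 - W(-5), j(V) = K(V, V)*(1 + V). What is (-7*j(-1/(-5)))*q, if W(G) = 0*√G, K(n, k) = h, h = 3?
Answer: 378/5 ≈ 75.600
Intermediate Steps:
K(n, k) = 3
W(G) = 0
j(V) = 3 + 3*V (j(V) = 3*(1 + V) = 3 + 3*V)
q = -3 (q = -3 - 1*0 = -3 + 0 = -3)
(-7*j(-1/(-5)))*q = -7*(3 + 3*(-1/(-5)))*(-3) = -7*(3 + 3*(-1*(-⅕)))*(-3) = -7*(3 + 3*(⅕))*(-3) = -7*(3 + ⅗)*(-3) = -7*18/5*(-3) = -126/5*(-3) = 378/5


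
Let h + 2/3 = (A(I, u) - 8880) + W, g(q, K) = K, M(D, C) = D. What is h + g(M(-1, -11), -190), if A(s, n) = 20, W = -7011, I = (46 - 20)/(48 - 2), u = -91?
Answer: -48185/3 ≈ -16062.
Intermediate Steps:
I = 13/23 (I = 26/46 = 26*(1/46) = 13/23 ≈ 0.56522)
h = -47615/3 (h = -2/3 + ((20 - 8880) - 7011) = -2/3 + (-8860 - 7011) = -2/3 - 15871 = -47615/3 ≈ -15872.)
h + g(M(-1, -11), -190) = -47615/3 - 190 = -48185/3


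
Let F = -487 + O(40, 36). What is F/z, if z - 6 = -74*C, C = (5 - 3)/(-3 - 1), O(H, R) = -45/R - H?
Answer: -2113/172 ≈ -12.285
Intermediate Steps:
O(H, R) = -H - 45/R
C = -½ (C = 2/(-4) = 2*(-¼) = -½ ≈ -0.50000)
F = -2113/4 (F = -487 + (-1*40 - 45/36) = -487 + (-40 - 45*1/36) = -487 + (-40 - 5/4) = -487 - 165/4 = -2113/4 ≈ -528.25)
z = 43 (z = 6 - 74*(-½) = 6 + 37 = 43)
F/z = -2113/4/43 = -2113/4*1/43 = -2113/172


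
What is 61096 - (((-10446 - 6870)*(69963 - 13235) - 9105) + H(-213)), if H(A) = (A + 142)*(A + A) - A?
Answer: 982341790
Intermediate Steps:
H(A) = -A + 2*A*(142 + A) (H(A) = (142 + A)*(2*A) - A = 2*A*(142 + A) - A = -A + 2*A*(142 + A))
61096 - (((-10446 - 6870)*(69963 - 13235) - 9105) + H(-213)) = 61096 - (((-10446 - 6870)*(69963 - 13235) - 9105) - 213*(283 + 2*(-213))) = 61096 - ((-17316*56728 - 9105) - 213*(283 - 426)) = 61096 - ((-982302048 - 9105) - 213*(-143)) = 61096 - (-982311153 + 30459) = 61096 - 1*(-982280694) = 61096 + 982280694 = 982341790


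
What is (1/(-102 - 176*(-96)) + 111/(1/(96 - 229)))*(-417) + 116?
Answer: 394002367/64 ≈ 6.1563e+6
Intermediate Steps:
(1/(-102 - 176*(-96)) + 111/(1/(96 - 229)))*(-417) + 116 = (-1/96/(-278) + 111/(1/(-133)))*(-417) + 116 = (-1/278*(-1/96) + 111/(-1/133))*(-417) + 116 = (1/26688 + 111*(-133))*(-417) + 116 = (1/26688 - 14763)*(-417) + 116 = -393994943/26688*(-417) + 116 = 393994943/64 + 116 = 394002367/64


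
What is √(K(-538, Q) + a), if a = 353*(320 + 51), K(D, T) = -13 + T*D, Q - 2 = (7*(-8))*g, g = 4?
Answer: √250386 ≈ 500.39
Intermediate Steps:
Q = -222 (Q = 2 + (7*(-8))*4 = 2 - 56*4 = 2 - 224 = -222)
K(D, T) = -13 + D*T
a = 130963 (a = 353*371 = 130963)
√(K(-538, Q) + a) = √((-13 - 538*(-222)) + 130963) = √((-13 + 119436) + 130963) = √(119423 + 130963) = √250386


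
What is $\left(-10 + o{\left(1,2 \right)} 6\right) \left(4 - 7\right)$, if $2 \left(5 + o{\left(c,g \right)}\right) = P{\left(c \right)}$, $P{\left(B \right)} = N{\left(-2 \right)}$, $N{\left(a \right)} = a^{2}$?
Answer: $84$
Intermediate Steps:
$P{\left(B \right)} = 4$ ($P{\left(B \right)} = \left(-2\right)^{2} = 4$)
$o{\left(c,g \right)} = -3$ ($o{\left(c,g \right)} = -5 + \frac{1}{2} \cdot 4 = -5 + 2 = -3$)
$\left(-10 + o{\left(1,2 \right)} 6\right) \left(4 - 7\right) = \left(-10 - 18\right) \left(4 - 7\right) = \left(-28\right) \left(-3\right) = 84$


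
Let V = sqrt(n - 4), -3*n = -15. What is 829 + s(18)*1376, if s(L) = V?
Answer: 2205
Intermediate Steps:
n = 5 (n = -1/3*(-15) = 5)
V = 1 (V = sqrt(5 - 4) = sqrt(1) = 1)
s(L) = 1
829 + s(18)*1376 = 829 + 1*1376 = 829 + 1376 = 2205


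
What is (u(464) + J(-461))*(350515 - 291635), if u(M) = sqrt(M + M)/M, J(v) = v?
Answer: -27143680 + 14720*sqrt(58)/29 ≈ -2.7140e+7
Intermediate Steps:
u(M) = sqrt(2)/sqrt(M) (u(M) = sqrt(2*M)/M = (sqrt(2)*sqrt(M))/M = sqrt(2)/sqrt(M))
(u(464) + J(-461))*(350515 - 291635) = (sqrt(2)/sqrt(464) - 461)*(350515 - 291635) = (sqrt(2)*(sqrt(29)/116) - 461)*58880 = (sqrt(58)/116 - 461)*58880 = (-461 + sqrt(58)/116)*58880 = -27143680 + 14720*sqrt(58)/29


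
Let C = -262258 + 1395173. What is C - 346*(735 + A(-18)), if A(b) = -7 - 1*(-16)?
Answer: 875491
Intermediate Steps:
A(b) = 9 (A(b) = -7 + 16 = 9)
C = 1132915
C - 346*(735 + A(-18)) = 1132915 - 346*(735 + 9) = 1132915 - 346*744 = 1132915 - 1*257424 = 1132915 - 257424 = 875491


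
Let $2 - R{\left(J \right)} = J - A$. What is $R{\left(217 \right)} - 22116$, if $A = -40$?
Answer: $-22371$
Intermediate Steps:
$R{\left(J \right)} = -38 - J$ ($R{\left(J \right)} = 2 - \left(J - -40\right) = 2 - \left(J + 40\right) = 2 - \left(40 + J\right) = -38 - J$)
$R{\left(217 \right)} - 22116 = \left(-38 - 217\right) - 22116 = -255 - 22116 = -22371$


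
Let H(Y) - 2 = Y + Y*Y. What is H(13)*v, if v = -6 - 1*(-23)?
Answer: 3128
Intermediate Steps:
H(Y) = 2 + Y + Y**2 (H(Y) = 2 + (Y + Y*Y) = 2 + (Y + Y**2) = 2 + Y + Y**2)
v = 17 (v = -6 + 23 = 17)
H(13)*v = (2 + 13 + 13**2)*17 = (2 + 13 + 169)*17 = 184*17 = 3128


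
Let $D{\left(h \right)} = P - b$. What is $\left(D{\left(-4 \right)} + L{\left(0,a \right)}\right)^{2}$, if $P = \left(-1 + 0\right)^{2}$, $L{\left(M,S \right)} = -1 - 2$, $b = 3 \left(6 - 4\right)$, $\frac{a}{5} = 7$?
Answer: $64$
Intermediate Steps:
$a = 35$ ($a = 5 \cdot 7 = 35$)
$b = 6$ ($b = 3 \cdot 2 = 6$)
$L{\left(M,S \right)} = -3$ ($L{\left(M,S \right)} = -1 - 2 = -3$)
$P = 1$ ($P = \left(-1\right)^{2} = 1$)
$D{\left(h \right)} = -5$ ($D{\left(h \right)} = 1 - 6 = -5$)
$\left(D{\left(-4 \right)} + L{\left(0,a \right)}\right)^{2} = \left(-5 - 3\right)^{2} = \left(-8\right)^{2} = 64$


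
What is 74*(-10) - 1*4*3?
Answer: -752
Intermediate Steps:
74*(-10) - 1*4*3 = -740 - 4*3 = -740 - 12 = -752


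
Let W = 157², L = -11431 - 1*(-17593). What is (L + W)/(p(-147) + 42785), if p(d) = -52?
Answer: 30811/42733 ≈ 0.72101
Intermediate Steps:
L = 6162 (L = -11431 + 17593 = 6162)
W = 24649
(L + W)/(p(-147) + 42785) = (6162 + 24649)/(-52 + 42785) = 30811/42733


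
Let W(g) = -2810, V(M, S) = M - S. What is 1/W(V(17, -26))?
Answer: -1/2810 ≈ -0.00035587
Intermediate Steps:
1/W(V(17, -26)) = 1/(-2810) = -1/2810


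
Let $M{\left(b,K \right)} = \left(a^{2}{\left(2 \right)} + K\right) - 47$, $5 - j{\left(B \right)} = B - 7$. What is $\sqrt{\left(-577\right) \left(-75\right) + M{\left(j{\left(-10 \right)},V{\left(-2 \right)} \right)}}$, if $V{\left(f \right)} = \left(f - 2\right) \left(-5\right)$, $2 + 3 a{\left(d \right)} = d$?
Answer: $4 \sqrt{2703} \approx 207.96$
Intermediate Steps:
$a{\left(d \right)} = - \frac{2}{3} + \frac{d}{3}$
$j{\left(B \right)} = 12 - B$ ($j{\left(B \right)} = 5 - \left(B - 7\right) = 5 - \left(-7 + B\right) = 12 - B$)
$V{\left(f \right)} = 10 - 5 f$ ($V{\left(f \right)} = \left(-2 + f\right) \left(-5\right) = 10 - 5 f$)
$M{\left(b,K \right)} = -47 + K$ ($M{\left(b,K \right)} = \left(\left(- \frac{2}{3} + \frac{1}{3} \cdot 2\right)^{2} + K\right) - 47 = \left(\left(- \frac{2}{3} + \frac{2}{3}\right)^{2} + K\right) - 47 = \left(0^{2} + K\right) - 47 = \left(0 + K\right) - 47 = K - 47 = -47 + K$)
$\sqrt{\left(-577\right) \left(-75\right) + M{\left(j{\left(-10 \right)},V{\left(-2 \right)} \right)}} = \sqrt{\left(-577\right) \left(-75\right) + \left(-47 + \left(10 - -10\right)\right)} = \sqrt{43275 + \left(-47 + \left(10 + 10\right)\right)} = \sqrt{43275 + \left(-47 + 20\right)} = \sqrt{43275 - 27} = \sqrt{43248} = 4 \sqrt{2703}$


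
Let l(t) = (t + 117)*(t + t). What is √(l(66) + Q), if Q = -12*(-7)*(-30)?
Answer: 6*√601 ≈ 147.09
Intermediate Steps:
l(t) = 2*t*(117 + t) (l(t) = (117 + t)*(2*t) = 2*t*(117 + t))
Q = -2520 (Q = 84*(-30) = -2520)
√(l(66) + Q) = √(2*66*(117 + 66) - 2520) = √(2*66*183 - 2520) = √(24156 - 2520) = √21636 = 6*√601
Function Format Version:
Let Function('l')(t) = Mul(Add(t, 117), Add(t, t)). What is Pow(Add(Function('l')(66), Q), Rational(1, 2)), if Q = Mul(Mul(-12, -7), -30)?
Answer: Mul(6, Pow(601, Rational(1, 2))) ≈ 147.09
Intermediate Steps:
Function('l')(t) = Mul(2, t, Add(117, t)) (Function('l')(t) = Mul(Add(117, t), Mul(2, t)) = Mul(2, t, Add(117, t)))
Q = -2520 (Q = Mul(84, -30) = -2520)
Pow(Add(Function('l')(66), Q), Rational(1, 2)) = Pow(Add(Mul(2, 66, Add(117, 66)), -2520), Rational(1, 2)) = Pow(Add(Mul(2, 66, 183), -2520), Rational(1, 2)) = Pow(Add(24156, -2520), Rational(1, 2)) = Pow(21636, Rational(1, 2)) = Mul(6, Pow(601, Rational(1, 2)))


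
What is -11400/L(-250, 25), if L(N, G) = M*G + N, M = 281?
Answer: -456/271 ≈ -1.6827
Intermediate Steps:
L(N, G) = N + 281*G (L(N, G) = 281*G + N = N + 281*G)
-11400/L(-250, 25) = -11400/(-250 + 281*25) = -11400/(-250 + 7025) = -11400/6775 = -11400*1/6775 = -456/271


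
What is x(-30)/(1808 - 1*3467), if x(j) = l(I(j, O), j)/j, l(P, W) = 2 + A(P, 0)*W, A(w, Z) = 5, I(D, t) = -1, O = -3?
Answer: -74/24885 ≈ -0.0029737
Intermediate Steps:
l(P, W) = 2 + 5*W
x(j) = (2 + 5*j)/j
x(-30)/(1808 - 1*3467) = (5 + 2/(-30))/(1808 - 1*3467) = (5 + 2*(-1/30))/(1808 - 3467) = (5 - 1/15)/(-1659) = (74/15)*(-1/1659) = -74/24885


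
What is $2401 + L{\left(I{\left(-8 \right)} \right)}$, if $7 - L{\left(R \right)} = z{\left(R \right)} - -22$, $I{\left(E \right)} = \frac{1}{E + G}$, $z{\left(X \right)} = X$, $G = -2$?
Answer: $\frac{23861}{10} \approx 2386.1$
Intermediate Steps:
$I{\left(E \right)} = \frac{1}{-2 + E}$ ($I{\left(E \right)} = \frac{1}{E - 2} = \frac{1}{-2 + E}$)
$L{\left(R \right)} = -15 - R$ ($L{\left(R \right)} = 7 - \left(R - -22\right) = 7 - \left(R + 22\right) = 7 - \left(22 + R\right) = -15 - R$)
$2401 + L{\left(I{\left(-8 \right)} \right)} = 2401 - \left(15 + \frac{1}{-2 - 8}\right) = 2401 - \frac{149}{10} = \frac{23861}{10}$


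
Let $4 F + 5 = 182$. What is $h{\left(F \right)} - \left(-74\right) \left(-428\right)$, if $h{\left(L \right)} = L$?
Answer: $- \frac{126511}{4} \approx -31628.0$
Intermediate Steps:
$F = \frac{177}{4}$ ($F = - \frac{5}{4} + \frac{1}{4} \cdot 182 = - \frac{5}{4} + \frac{91}{2} = \frac{177}{4} \approx 44.25$)
$h{\left(F \right)} - \left(-74\right) \left(-428\right) = \frac{177}{4} - \left(-74\right) \left(-428\right) = \frac{177}{4} - 31672 = - \frac{126511}{4}$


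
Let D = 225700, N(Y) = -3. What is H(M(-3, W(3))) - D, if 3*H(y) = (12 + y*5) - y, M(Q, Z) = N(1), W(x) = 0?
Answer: -225700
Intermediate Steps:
M(Q, Z) = -3
H(y) = 4 + 4*y/3 (H(y) = ((12 + y*5) - y)/3 = ((12 + 5*y) - y)/3 = (12 + 4*y)/3 = 4 + 4*y/3)
H(M(-3, W(3))) - D = (4 + (4/3)*(-3)) - 1*225700 = (4 - 4) - 225700 = 0 - 225700 = -225700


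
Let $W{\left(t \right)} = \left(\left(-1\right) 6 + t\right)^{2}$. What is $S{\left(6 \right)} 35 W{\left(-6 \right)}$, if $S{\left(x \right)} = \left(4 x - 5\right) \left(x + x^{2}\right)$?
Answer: $4021920$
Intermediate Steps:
$S{\left(x \right)} = \left(-5 + 4 x\right) \left(x + x^{2}\right)$
$W{\left(t \right)} = \left(-6 + t\right)^{2}$
$S{\left(6 \right)} 35 W{\left(-6 \right)} = 6 \left(-5 - 6 + 4 \cdot 6^{2}\right) 35 \left(-6 - 6\right)^{2} = 6 \left(-5 - 6 + 4 \cdot 36\right) 35 \left(-12\right)^{2} = 6 \left(-5 - 6 + 144\right) 35 \cdot 144 = 6 \cdot 133 \cdot 35 \cdot 144 = 798 \cdot 35 \cdot 144 = 27930 \cdot 144 = 4021920$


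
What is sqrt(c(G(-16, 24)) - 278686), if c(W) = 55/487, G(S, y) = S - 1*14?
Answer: 3*I*sqrt(7343961461)/487 ≈ 527.91*I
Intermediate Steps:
G(S, y) = -14 + S (G(S, y) = S - 14 = -14 + S)
c(W) = 55/487 (c(W) = 55*(1/487) = 55/487)
sqrt(c(G(-16, 24)) - 278686) = sqrt(55/487 - 278686) = sqrt(-135720027/487) = 3*I*sqrt(7343961461)/487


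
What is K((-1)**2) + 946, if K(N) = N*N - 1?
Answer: 946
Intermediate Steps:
K(N) = -1 + N**2 (K(N) = N**2 - 1 = -1 + N**2)
K((-1)**2) + 946 = (-1 + ((-1)**2)**2) + 946 = (-1 + 1**2) + 946 = (-1 + 1) + 946 = 0 + 946 = 946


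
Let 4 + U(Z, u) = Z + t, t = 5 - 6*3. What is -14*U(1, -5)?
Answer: 224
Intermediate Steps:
t = -13 (t = 5 - 1*18 = 5 - 18 = -13)
U(Z, u) = -17 + Z (U(Z, u) = -4 + (Z - 13) = -4 + (-13 + Z) = -17 + Z)
-14*U(1, -5) = -14*(-17 + 1) = -14*(-16) = 224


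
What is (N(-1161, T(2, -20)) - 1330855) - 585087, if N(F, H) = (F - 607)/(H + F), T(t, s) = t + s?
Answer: -2258893850/1179 ≈ -1.9159e+6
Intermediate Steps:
T(t, s) = s + t
N(F, H) = (-607 + F)/(F + H)
(N(-1161, T(2, -20)) - 1330855) - 585087 = ((-607 - 1161)/(-1161 + (-20 + 2)) - 1330855) - 585087 = (-1768/(-1161 - 18) - 1330855) - 585087 = (-1768/(-1179) - 1330855) - 585087 = (-1/1179*(-1768) - 1330855) - 585087 = (1768/1179 - 1330855) - 585087 = -1569076277/1179 - 585087 = -2258893850/1179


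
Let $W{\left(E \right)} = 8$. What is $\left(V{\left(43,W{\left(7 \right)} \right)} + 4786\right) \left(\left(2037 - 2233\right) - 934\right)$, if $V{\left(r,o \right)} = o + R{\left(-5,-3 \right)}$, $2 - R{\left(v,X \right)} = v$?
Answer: $-5425130$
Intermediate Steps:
$R{\left(v,X \right)} = 2 - v$
$V{\left(r,o \right)} = 7 + o$ ($V{\left(r,o \right)} = o + \left(2 - -5\right) = o + \left(2 + 5\right) = o + 7 = 7 + o$)
$\left(V{\left(43,W{\left(7 \right)} \right)} + 4786\right) \left(\left(2037 - 2233\right) - 934\right) = \left(\left(7 + 8\right) + 4786\right) \left(\left(2037 - 2233\right) - 934\right) = \left(15 + 4786\right) \left(-196 - 934\right) = 4801 \left(-1130\right) = -5425130$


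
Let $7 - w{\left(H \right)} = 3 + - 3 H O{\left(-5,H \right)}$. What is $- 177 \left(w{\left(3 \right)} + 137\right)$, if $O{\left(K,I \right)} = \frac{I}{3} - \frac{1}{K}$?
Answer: $- \frac{134343}{5} \approx -26869.0$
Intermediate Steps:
$O{\left(K,I \right)} = - \frac{1}{K} + \frac{I}{3}$ ($O{\left(K,I \right)} = I \frac{1}{3} - \frac{1}{K} = \frac{I}{3} - \frac{1}{K} = - \frac{1}{K} + \frac{I}{3}$)
$w{\left(H \right)} = 4 + 3 H \left(\frac{1}{5} + \frac{H}{3}\right)$ ($w{\left(H \right)} = 7 - \left(3 + - 3 H \left(- \frac{1}{-5} + \frac{H}{3}\right)\right) = 7 - \left(3 + - 3 H \left(\left(-1\right) \left(- \frac{1}{5}\right) + \frac{H}{3}\right)\right) = 7 - \left(3 + - 3 H \left(\frac{1}{5} + \frac{H}{3}\right)\right) = 7 - \left(3 - 3 H \left(\frac{1}{5} + \frac{H}{3}\right)\right) = 7 + \left(-3 + 3 H \left(\frac{1}{5} + \frac{H}{3}\right)\right) = 4 + 3 H \left(\frac{1}{5} + \frac{H}{3}\right)$)
$- 177 \left(w{\left(3 \right)} + 137\right) = - 177 \left(\left(4 + \frac{1}{5} \cdot 3 \left(3 + 5 \cdot 3\right)\right) + 137\right) = - 177 \left(\left(4 + \frac{1}{5} \cdot 3 \left(3 + 15\right)\right) + 137\right) = - 177 \left(\left(4 + \frac{1}{5} \cdot 3 \cdot 18\right) + 137\right) = - 177 \left(\left(4 + \frac{54}{5}\right) + 137\right) = - 177 \left(\frac{74}{5} + 137\right) = \left(-177\right) \frac{759}{5} = - \frac{134343}{5}$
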